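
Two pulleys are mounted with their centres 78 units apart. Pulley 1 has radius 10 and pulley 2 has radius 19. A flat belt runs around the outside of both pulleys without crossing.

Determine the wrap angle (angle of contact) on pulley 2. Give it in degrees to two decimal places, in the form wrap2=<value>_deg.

open belt: β = asin((r2−r1)/C) = asin(9/78) = 6.6258°
wrap1 = π − 2β = 166.7484°
wrap2 = π + 2β = 193.2516°

wrap2=193.25_deg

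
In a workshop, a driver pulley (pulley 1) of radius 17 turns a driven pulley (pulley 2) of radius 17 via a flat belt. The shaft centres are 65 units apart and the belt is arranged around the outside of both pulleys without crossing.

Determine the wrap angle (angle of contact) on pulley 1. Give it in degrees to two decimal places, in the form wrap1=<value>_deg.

open belt: β = asin((r2−r1)/C) = asin(0/65) = 0.0000°
wrap1 = π − 2β = 180.0000°
wrap2 = π + 2β = 180.0000°

wrap1=180.00_deg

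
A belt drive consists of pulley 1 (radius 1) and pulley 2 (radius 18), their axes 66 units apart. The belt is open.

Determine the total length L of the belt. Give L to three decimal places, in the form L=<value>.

open belt: β = asin((r2−r1)/C) = asin(17/66) = 14.9263°
wrap1 = π − 2β = 150.1475°
wrap2 = π + 2β = 209.8525°
tangent length = C·cosβ = 63.7730
L = r1·wrap1 + r2·wrap2 + 2·C·cosβ = 1·2.6206 + 18·3.6626 + 2·63.7730 = 196.0938

L=196.094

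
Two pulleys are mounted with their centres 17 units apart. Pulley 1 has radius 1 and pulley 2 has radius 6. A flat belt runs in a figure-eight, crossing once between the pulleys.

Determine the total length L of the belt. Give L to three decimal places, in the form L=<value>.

L=58.916

crossed belt: β = asin((r1+r2)/C) = asin(7/17) = 24.3157°
wrap1 = wrap2 = π + 2β = 228.6315°
tangent length = C·cosβ = 15.4919
L = (r1+r2)·wrap + 2·C·cosβ = 7·3.9904 + 2·15.4919 = 58.9165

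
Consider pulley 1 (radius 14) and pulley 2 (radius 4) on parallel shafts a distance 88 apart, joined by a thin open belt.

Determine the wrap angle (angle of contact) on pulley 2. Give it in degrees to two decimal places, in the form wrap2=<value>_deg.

open belt: β = asin((r2−r1)/C) = asin(-10/88) = -6.5250°
wrap1 = π − 2β = 193.0500°
wrap2 = π + 2β = 166.9500°

wrap2=166.95_deg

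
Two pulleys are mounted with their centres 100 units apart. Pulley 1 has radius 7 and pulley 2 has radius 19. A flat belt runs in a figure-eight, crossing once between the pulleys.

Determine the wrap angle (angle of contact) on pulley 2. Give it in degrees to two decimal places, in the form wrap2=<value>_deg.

wrap2=210.14_deg

crossed belt: β = asin((r1+r2)/C) = asin(26/100) = 15.0701°
wrap1 = wrap2 = π + 2β = 210.1401°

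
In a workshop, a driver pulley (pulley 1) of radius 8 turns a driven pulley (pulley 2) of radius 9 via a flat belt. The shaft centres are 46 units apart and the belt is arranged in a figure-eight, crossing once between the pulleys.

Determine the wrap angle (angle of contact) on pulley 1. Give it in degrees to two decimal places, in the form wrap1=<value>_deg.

wrap1=223.38_deg

crossed belt: β = asin((r1+r2)/C) = asin(17/46) = 21.6888°
wrap1 = wrap2 = π + 2β = 223.3776°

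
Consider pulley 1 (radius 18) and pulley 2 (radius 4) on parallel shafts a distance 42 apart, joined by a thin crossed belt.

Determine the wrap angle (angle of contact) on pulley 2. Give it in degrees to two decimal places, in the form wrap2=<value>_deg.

crossed belt: β = asin((r1+r2)/C) = asin(22/42) = 31.5881°
wrap1 = wrap2 = π + 2β = 243.1763°

wrap2=243.18_deg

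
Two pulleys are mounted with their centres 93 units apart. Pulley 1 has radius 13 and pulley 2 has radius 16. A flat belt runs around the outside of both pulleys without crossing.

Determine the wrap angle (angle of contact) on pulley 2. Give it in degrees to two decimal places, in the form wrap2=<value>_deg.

wrap2=183.70_deg

open belt: β = asin((r2−r1)/C) = asin(3/93) = 1.8486°
wrap1 = π − 2β = 176.3029°
wrap2 = π + 2β = 183.6971°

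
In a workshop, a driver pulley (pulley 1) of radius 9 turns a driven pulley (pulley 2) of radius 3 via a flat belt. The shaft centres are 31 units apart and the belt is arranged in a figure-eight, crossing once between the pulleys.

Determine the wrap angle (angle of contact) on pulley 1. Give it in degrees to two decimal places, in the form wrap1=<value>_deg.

wrap1=225.55_deg

crossed belt: β = asin((r1+r2)/C) = asin(12/31) = 22.7740°
wrap1 = wrap2 = π + 2β = 225.5479°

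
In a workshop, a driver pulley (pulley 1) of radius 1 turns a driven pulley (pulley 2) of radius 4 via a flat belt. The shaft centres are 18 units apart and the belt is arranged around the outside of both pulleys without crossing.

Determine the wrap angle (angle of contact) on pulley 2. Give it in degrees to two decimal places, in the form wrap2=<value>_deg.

open belt: β = asin((r2−r1)/C) = asin(3/18) = 9.5941°
wrap1 = π − 2β = 160.8119°
wrap2 = π + 2β = 199.1881°

wrap2=199.19_deg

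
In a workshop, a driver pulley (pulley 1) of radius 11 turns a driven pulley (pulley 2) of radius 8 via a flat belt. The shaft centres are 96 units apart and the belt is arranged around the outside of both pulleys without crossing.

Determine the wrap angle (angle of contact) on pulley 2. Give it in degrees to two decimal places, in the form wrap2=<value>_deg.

open belt: β = asin((r2−r1)/C) = asin(-3/96) = -1.7908°
wrap1 = π − 2β = 183.5816°
wrap2 = π + 2β = 176.4184°

wrap2=176.42_deg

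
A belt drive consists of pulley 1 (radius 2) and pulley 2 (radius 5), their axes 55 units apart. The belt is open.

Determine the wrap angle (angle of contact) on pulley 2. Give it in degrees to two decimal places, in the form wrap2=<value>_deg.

wrap2=186.25_deg

open belt: β = asin((r2−r1)/C) = asin(3/55) = 3.1268°
wrap1 = π − 2β = 173.7464°
wrap2 = π + 2β = 186.2536°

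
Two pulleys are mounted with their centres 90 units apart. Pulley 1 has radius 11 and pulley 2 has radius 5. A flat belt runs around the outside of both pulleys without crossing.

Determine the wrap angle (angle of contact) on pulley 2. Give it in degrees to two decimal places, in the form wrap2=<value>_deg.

wrap2=172.35_deg

open belt: β = asin((r2−r1)/C) = asin(-6/90) = -3.8226°
wrap1 = π − 2β = 187.6451°
wrap2 = π + 2β = 172.3549°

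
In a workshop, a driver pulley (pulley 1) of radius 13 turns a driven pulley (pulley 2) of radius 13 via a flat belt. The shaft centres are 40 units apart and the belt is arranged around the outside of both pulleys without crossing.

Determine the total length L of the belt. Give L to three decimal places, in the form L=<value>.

L=161.681

open belt: β = asin((r2−r1)/C) = asin(0/40) = 0.0000°
wrap1 = π − 2β = 180.0000°
wrap2 = π + 2β = 180.0000°
tangent length = C·cosβ = 40.0000
L = r1·wrap1 + r2·wrap2 + 2·C·cosβ = 13·3.1416 + 13·3.1416 + 2·40.0000 = 161.6814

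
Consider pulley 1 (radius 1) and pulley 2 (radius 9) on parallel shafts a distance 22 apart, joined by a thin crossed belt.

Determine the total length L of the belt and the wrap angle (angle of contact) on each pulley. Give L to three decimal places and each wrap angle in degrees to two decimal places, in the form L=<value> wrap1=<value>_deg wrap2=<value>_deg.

L=80.045 wrap1=234.07_deg wrap2=234.07_deg

crossed belt: β = asin((r1+r2)/C) = asin(10/22) = 27.0357°
wrap1 = wrap2 = π + 2β = 234.0714°
tangent length = C·cosβ = 19.5959
L = (r1+r2)·wrap + 2·C·cosβ = 10·4.0853 + 2·19.5959 = 80.0450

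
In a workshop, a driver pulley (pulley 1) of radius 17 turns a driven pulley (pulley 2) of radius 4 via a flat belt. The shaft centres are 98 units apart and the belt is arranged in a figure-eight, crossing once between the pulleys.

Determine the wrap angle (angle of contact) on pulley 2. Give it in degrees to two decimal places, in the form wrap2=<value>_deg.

wrap2=204.75_deg

crossed belt: β = asin((r1+r2)/C) = asin(21/98) = 12.3736°
wrap1 = wrap2 = π + 2β = 204.7473°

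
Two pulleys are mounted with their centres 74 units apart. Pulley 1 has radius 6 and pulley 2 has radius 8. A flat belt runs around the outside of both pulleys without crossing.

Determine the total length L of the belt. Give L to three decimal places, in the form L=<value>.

open belt: β = asin((r2−r1)/C) = asin(2/74) = 1.5487°
wrap1 = π − 2β = 176.9026°
wrap2 = π + 2β = 183.0974°
tangent length = C·cosβ = 73.9730
L = r1·wrap1 + r2·wrap2 + 2·C·cosβ = 6·3.0875 + 8·3.1957 + 2·73.9730 = 192.0364

L=192.036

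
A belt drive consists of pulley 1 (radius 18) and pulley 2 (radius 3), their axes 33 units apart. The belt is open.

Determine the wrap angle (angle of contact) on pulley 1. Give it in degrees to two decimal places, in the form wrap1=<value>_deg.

wrap1=234.07_deg

open belt: β = asin((r2−r1)/C) = asin(-15/33) = -27.0357°
wrap1 = π − 2β = 234.0714°
wrap2 = π + 2β = 125.9286°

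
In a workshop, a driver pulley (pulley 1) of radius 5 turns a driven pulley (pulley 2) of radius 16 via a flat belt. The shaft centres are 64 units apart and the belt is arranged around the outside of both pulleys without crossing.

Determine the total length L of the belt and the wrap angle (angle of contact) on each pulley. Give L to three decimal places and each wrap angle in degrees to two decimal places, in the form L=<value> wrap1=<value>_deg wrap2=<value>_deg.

L=195.869 wrap1=160.21_deg wrap2=199.79_deg

open belt: β = asin((r2−r1)/C) = asin(11/64) = 9.8969°
wrap1 = π − 2β = 160.2063°
wrap2 = π + 2β = 199.7937°
tangent length = C·cosβ = 63.0476
L = r1·wrap1 + r2·wrap2 + 2·C·cosβ = 5·2.7961 + 16·3.4871 + 2·63.0476 = 195.8688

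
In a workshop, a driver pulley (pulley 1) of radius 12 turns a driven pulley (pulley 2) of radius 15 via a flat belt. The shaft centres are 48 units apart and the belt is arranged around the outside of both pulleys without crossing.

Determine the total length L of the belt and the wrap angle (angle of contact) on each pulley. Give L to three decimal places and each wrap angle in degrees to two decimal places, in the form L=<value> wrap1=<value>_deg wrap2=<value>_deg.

open belt: β = asin((r2−r1)/C) = asin(3/48) = 3.5833°
wrap1 = π − 2β = 172.8334°
wrap2 = π + 2β = 187.1666°
tangent length = C·cosβ = 47.9062
L = r1·wrap1 + r2·wrap2 + 2·C·cosβ = 12·3.0165 + 15·3.2667 + 2·47.9062 = 181.0106

L=181.011 wrap1=172.83_deg wrap2=187.17_deg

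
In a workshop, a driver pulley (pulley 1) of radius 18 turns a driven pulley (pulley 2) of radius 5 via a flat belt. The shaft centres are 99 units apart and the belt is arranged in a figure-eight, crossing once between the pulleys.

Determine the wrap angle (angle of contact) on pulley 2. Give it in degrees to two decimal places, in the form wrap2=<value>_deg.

wrap2=206.87_deg

crossed belt: β = asin((r1+r2)/C) = asin(23/99) = 13.4339°
wrap1 = wrap2 = π + 2β = 206.8678°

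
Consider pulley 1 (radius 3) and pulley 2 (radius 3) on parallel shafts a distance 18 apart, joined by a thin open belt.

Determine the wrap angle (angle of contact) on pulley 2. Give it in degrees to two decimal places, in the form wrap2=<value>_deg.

wrap2=180.00_deg

open belt: β = asin((r2−r1)/C) = asin(0/18) = 0.0000°
wrap1 = π − 2β = 180.0000°
wrap2 = π + 2β = 180.0000°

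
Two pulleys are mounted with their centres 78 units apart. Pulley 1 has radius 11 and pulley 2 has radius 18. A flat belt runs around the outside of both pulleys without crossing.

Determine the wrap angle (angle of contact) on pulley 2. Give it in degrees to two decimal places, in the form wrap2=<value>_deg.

open belt: β = asin((r2−r1)/C) = asin(7/78) = 5.1489°
wrap1 = π − 2β = 169.7023°
wrap2 = π + 2β = 190.2977°

wrap2=190.30_deg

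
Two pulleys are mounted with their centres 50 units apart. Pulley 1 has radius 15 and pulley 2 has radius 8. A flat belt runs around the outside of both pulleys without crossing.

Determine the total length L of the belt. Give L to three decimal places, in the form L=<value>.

L=173.238

open belt: β = asin((r2−r1)/C) = asin(-7/50) = -8.0478°
wrap1 = π − 2β = 196.0957°
wrap2 = π + 2β = 163.9043°
tangent length = C·cosβ = 49.5076
L = r1·wrap1 + r2·wrap2 + 2·C·cosβ = 15·3.4225 + 8·2.8607 + 2·49.5076 = 173.2382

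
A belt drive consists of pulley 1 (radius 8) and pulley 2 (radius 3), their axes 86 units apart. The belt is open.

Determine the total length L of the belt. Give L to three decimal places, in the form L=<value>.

L=206.848

open belt: β = asin((r2−r1)/C) = asin(-5/86) = -3.3330°
wrap1 = π − 2β = 186.6661°
wrap2 = π + 2β = 173.3339°
tangent length = C·cosβ = 85.8545
L = r1·wrap1 + r2·wrap2 + 2·C·cosβ = 8·3.2579 + 3·3.0252 + 2·85.8545 = 206.8483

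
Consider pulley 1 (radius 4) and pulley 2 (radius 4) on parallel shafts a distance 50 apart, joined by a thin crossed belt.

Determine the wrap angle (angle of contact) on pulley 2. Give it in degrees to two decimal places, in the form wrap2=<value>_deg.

crossed belt: β = asin((r1+r2)/C) = asin(8/50) = 9.2069°
wrap1 = wrap2 = π + 2β = 198.4138°

wrap2=198.41_deg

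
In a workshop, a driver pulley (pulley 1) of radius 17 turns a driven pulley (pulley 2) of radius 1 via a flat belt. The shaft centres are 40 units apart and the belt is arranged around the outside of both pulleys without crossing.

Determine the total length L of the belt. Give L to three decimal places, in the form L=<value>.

L=143.038

open belt: β = asin((r2−r1)/C) = asin(-16/40) = -23.5782°
wrap1 = π − 2β = 227.1564°
wrap2 = π + 2β = 132.8436°
tangent length = C·cosβ = 36.6606
L = r1·wrap1 + r2·wrap2 + 2·C·cosβ = 17·3.9646 + 1·2.3186 + 2·36.6606 = 143.0384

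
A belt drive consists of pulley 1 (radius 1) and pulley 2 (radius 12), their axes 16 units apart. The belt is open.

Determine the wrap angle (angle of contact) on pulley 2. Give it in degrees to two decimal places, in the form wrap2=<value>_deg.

open belt: β = asin((r2−r1)/C) = asin(11/16) = 43.4325°
wrap1 = π − 2β = 93.1349°
wrap2 = π + 2β = 266.8651°

wrap2=266.87_deg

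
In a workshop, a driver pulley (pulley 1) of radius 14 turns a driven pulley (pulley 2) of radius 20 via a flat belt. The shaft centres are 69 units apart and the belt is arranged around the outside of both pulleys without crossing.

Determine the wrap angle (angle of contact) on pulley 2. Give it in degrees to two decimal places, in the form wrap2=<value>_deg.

open belt: β = asin((r2−r1)/C) = asin(6/69) = 4.9885°
wrap1 = π − 2β = 170.0229°
wrap2 = π + 2β = 189.9771°

wrap2=189.98_deg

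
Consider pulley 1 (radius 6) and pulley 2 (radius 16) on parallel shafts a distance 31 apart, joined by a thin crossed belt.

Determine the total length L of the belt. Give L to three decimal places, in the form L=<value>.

crossed belt: β = asin((r1+r2)/C) = asin(22/31) = 45.2087°
wrap1 = wrap2 = π + 2β = 270.4174°
tangent length = C·cosβ = 21.8403
L = (r1+r2)·wrap + 2·C·cosβ = 22·4.7197 + 2·21.8403 = 147.5135

L=147.513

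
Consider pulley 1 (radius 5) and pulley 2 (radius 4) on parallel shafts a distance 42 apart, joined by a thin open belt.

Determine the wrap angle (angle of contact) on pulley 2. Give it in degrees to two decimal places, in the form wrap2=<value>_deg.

open belt: β = asin((r2−r1)/C) = asin(-1/42) = -1.3643°
wrap1 = π − 2β = 182.7286°
wrap2 = π + 2β = 177.2714°

wrap2=177.27_deg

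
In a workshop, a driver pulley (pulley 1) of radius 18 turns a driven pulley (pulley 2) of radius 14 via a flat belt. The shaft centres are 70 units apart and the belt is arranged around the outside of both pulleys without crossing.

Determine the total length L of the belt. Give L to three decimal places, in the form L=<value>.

L=240.760

open belt: β = asin((r2−r1)/C) = asin(-4/70) = -3.2758°
wrap1 = π − 2β = 186.5517°
wrap2 = π + 2β = 173.4483°
tangent length = C·cosβ = 69.8856
L = r1·wrap1 + r2·wrap2 + 2·C·cosβ = 18·3.2559 + 14·3.0272 + 2·69.8856 = 240.7596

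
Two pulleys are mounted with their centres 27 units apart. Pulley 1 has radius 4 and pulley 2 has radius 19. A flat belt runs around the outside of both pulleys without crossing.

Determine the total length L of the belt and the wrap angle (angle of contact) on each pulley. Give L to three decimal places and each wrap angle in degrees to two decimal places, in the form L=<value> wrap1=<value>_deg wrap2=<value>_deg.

L=134.827 wrap1=112.50_deg wrap2=247.50_deg

open belt: β = asin((r2−r1)/C) = asin(15/27) = 33.7490°
wrap1 = π − 2β = 112.5020°
wrap2 = π + 2β = 247.4980°
tangent length = C·cosβ = 22.4499
L = r1·wrap1 + r2·wrap2 + 2·C·cosβ = 4·1.9635 + 19·4.3197 + 2·22.4499 = 134.8274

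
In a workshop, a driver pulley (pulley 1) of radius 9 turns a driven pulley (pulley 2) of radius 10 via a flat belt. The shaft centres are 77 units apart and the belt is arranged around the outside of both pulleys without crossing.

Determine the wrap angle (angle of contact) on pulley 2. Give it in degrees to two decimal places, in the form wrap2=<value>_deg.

wrap2=181.49_deg

open belt: β = asin((r2−r1)/C) = asin(1/77) = 0.7441°
wrap1 = π − 2β = 178.5118°
wrap2 = π + 2β = 181.4882°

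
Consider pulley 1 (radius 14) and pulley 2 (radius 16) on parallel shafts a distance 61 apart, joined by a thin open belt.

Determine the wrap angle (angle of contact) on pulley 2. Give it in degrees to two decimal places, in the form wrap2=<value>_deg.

open belt: β = asin((r2−r1)/C) = asin(2/61) = 1.8789°
wrap1 = π − 2β = 176.2422°
wrap2 = π + 2β = 183.7578°

wrap2=183.76_deg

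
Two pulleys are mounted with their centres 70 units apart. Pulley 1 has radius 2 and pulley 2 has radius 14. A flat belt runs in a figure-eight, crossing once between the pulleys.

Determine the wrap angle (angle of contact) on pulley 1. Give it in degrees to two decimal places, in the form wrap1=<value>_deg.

crossed belt: β = asin((r1+r2)/C) = asin(16/70) = 13.2130°
wrap1 = wrap2 = π + 2β = 206.4260°

wrap1=206.43_deg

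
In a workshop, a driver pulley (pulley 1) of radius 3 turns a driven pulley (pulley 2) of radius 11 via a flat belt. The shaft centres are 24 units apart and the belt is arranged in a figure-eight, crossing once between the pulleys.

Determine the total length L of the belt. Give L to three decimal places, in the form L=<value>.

L=100.409

crossed belt: β = asin((r1+r2)/C) = asin(14/24) = 35.6853°
wrap1 = wrap2 = π + 2β = 251.3707°
tangent length = C·cosβ = 19.4936
L = (r1+r2)·wrap + 2·C·cosβ = 14·4.3872 + 2·19.4936 = 100.4086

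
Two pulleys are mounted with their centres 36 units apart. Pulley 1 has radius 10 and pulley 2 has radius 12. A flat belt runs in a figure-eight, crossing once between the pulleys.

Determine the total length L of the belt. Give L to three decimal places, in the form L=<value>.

crossed belt: β = asin((r1+r2)/C) = asin(22/36) = 37.6699°
wrap1 = wrap2 = π + 2β = 255.3398°
tangent length = C·cosβ = 28.4956
L = (r1+r2)·wrap + 2·C·cosβ = 22·4.4565 + 2·28.4956 = 155.0347

L=155.035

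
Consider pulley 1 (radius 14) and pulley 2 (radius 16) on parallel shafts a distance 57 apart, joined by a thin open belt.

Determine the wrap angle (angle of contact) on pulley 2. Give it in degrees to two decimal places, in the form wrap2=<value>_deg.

open belt: β = asin((r2−r1)/C) = asin(2/57) = 2.0108°
wrap1 = π − 2β = 175.9784°
wrap2 = π + 2β = 184.0216°

wrap2=184.02_deg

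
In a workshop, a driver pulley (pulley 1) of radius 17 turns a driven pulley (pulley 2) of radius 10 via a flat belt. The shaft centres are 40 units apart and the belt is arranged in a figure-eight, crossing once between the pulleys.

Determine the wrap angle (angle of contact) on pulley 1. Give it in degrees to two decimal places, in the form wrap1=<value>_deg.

wrap1=264.91_deg

crossed belt: β = asin((r1+r2)/C) = asin(27/40) = 42.4542°
wrap1 = wrap2 = π + 2β = 264.9083°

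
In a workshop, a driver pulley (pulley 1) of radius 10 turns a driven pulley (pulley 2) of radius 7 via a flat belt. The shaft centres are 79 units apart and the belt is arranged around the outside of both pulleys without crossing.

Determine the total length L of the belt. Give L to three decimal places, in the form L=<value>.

open belt: β = asin((r2−r1)/C) = asin(-3/79) = -2.1763°
wrap1 = π − 2β = 184.3526°
wrap2 = π + 2β = 175.6474°
tangent length = C·cosβ = 78.9430
L = r1·wrap1 + r2·wrap2 + 2·C·cosβ = 10·3.2176 + 7·3.0656 + 2·78.9430 = 211.5210

L=211.521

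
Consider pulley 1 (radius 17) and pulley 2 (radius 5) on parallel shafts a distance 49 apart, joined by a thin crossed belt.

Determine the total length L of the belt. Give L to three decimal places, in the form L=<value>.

crossed belt: β = asin((r1+r2)/C) = asin(22/49) = 26.6782°
wrap1 = wrap2 = π + 2β = 233.3565°
tangent length = C·cosβ = 43.7836
L = (r1+r2)·wrap + 2·C·cosβ = 22·4.0728 + 2·43.7836 = 177.1696

L=177.170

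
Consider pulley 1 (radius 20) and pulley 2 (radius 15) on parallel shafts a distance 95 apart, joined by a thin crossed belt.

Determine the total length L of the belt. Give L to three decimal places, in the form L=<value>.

crossed belt: β = asin((r1+r2)/C) = asin(35/95) = 21.6183°
wrap1 = wrap2 = π + 2β = 223.2365°
tangent length = C·cosβ = 88.3176
L = (r1+r2)·wrap + 2·C·cosβ = 35·3.8962 + 2·88.3176 = 313.0027

L=313.003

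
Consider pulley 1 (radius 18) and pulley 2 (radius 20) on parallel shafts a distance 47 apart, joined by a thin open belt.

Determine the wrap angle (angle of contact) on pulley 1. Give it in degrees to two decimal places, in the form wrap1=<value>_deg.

open belt: β = asin((r2−r1)/C) = asin(2/47) = 2.4389°
wrap1 = π − 2β = 175.1223°
wrap2 = π + 2β = 184.8777°

wrap1=175.12_deg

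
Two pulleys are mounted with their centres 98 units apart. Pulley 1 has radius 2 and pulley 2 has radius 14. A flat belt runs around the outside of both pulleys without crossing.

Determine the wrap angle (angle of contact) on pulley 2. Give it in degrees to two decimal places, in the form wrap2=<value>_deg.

wrap2=194.07_deg

open belt: β = asin((r2−r1)/C) = asin(12/98) = 7.0335°
wrap1 = π − 2β = 165.9331°
wrap2 = π + 2β = 194.0669°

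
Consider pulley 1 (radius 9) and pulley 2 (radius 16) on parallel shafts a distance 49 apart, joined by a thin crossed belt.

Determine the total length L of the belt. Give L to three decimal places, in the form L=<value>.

crossed belt: β = asin((r1+r2)/C) = asin(25/49) = 30.6774°
wrap1 = wrap2 = π + 2β = 241.3548°
tangent length = C·cosβ = 42.1426
L = (r1+r2)·wrap + 2·C·cosβ = 25·4.2124 + 2·42.1426 = 189.5961

L=189.596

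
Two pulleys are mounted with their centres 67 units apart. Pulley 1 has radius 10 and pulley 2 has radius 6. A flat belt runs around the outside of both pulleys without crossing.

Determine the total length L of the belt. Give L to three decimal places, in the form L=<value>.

L=184.504

open belt: β = asin((r2−r1)/C) = asin(-4/67) = -3.4227°
wrap1 = π − 2β = 186.8454°
wrap2 = π + 2β = 173.1546°
tangent length = C·cosβ = 66.8805
L = r1·wrap1 + r2·wrap2 + 2·C·cosβ = 10·3.2611 + 6·3.0221 + 2·66.8805 = 184.5044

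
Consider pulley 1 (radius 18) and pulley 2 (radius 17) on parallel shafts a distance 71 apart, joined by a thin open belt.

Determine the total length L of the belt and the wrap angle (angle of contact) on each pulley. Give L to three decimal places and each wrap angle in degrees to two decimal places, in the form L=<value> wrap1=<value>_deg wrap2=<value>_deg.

L=251.970 wrap1=181.61_deg wrap2=178.39_deg

open belt: β = asin((r2−r1)/C) = asin(-1/71) = -0.8070°
wrap1 = π − 2β = 181.6140°
wrap2 = π + 2β = 178.3860°
tangent length = C·cosβ = 70.9930
L = r1·wrap1 + r2·wrap2 + 2·C·cosβ = 18·3.1698 + 17·3.1134 + 2·70.9930 = 251.9698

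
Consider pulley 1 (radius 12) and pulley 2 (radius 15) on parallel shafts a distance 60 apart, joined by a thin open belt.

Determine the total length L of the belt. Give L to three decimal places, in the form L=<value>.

L=204.973

open belt: β = asin((r2−r1)/C) = asin(3/60) = 2.8660°
wrap1 = π − 2β = 174.2680°
wrap2 = π + 2β = 185.7320°
tangent length = C·cosβ = 59.9250
L = r1·wrap1 + r2·wrap2 + 2·C·cosβ = 12·3.0416 + 15·3.2416 + 2·59.9250 = 204.9730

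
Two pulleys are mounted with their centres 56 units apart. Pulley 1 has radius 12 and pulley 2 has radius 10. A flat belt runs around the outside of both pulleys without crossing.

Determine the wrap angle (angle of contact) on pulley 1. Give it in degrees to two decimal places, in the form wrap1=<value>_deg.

open belt: β = asin((r2−r1)/C) = asin(-2/56) = -2.0467°
wrap1 = π − 2β = 184.0934°
wrap2 = π + 2β = 175.9066°

wrap1=184.09_deg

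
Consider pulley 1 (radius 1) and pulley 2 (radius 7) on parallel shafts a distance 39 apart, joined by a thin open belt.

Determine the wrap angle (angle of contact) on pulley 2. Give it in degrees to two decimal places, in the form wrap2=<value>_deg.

open belt: β = asin((r2−r1)/C) = asin(6/39) = 8.8499°
wrap1 = π − 2β = 162.3002°
wrap2 = π + 2β = 197.6998°

wrap2=197.70_deg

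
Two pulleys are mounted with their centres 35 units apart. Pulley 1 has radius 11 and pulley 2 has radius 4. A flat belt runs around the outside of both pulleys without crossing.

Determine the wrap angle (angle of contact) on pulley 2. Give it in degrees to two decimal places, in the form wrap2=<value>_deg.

open belt: β = asin((r2−r1)/C) = asin(-7/35) = -11.5370°
wrap1 = π − 2β = 203.0739°
wrap2 = π + 2β = 156.9261°

wrap2=156.93_deg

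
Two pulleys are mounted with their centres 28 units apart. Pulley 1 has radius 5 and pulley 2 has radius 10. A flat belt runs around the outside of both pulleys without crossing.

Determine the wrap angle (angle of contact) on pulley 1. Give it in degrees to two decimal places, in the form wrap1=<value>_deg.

open belt: β = asin((r2−r1)/C) = asin(5/28) = 10.2866°
wrap1 = π − 2β = 159.4269°
wrap2 = π + 2β = 200.5731°

wrap1=159.43_deg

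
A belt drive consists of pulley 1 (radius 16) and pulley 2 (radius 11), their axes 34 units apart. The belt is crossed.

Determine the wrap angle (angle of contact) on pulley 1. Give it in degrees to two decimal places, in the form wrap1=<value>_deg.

crossed belt: β = asin((r1+r2)/C) = asin(27/34) = 52.5720°
wrap1 = wrap2 = π + 2β = 285.1440°

wrap1=285.14_deg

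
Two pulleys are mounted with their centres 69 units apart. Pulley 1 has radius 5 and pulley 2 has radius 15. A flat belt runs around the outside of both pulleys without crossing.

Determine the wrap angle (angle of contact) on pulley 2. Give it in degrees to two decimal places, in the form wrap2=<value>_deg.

open belt: β = asin((r2−r1)/C) = asin(10/69) = 8.3331°
wrap1 = π − 2β = 163.3338°
wrap2 = π + 2β = 196.6662°

wrap2=196.67_deg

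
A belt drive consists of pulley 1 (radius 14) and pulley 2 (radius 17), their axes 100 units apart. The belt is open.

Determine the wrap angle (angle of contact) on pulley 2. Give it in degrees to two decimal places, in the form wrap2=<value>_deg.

open belt: β = asin((r2−r1)/C) = asin(3/100) = 1.7191°
wrap1 = π − 2β = 176.5617°
wrap2 = π + 2β = 183.4383°

wrap2=183.44_deg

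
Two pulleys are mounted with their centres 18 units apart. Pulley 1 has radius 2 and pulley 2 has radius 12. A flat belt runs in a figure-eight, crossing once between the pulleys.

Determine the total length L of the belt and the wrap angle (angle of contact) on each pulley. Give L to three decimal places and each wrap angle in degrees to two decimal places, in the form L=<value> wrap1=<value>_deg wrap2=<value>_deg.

crossed belt: β = asin((r1+r2)/C) = asin(14/18) = 51.0576°
wrap1 = wrap2 = π + 2β = 282.1151°
tangent length = C·cosβ = 11.3137
L = (r1+r2)·wrap + 2·C·cosβ = 14·4.9238 + 2·11.3137 = 91.5611

L=91.561 wrap1=282.12_deg wrap2=282.12_deg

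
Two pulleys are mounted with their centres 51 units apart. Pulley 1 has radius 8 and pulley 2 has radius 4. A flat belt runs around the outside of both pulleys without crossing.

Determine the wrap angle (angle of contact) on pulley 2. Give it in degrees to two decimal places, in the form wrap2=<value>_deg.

open belt: β = asin((r2−r1)/C) = asin(-4/51) = -4.4984°
wrap1 = π − 2β = 188.9968°
wrap2 = π + 2β = 171.0032°

wrap2=171.00_deg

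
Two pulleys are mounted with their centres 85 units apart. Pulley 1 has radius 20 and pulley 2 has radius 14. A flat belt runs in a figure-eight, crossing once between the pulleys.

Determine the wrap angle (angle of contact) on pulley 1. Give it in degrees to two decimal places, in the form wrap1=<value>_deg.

wrap1=227.16_deg

crossed belt: β = asin((r1+r2)/C) = asin(34/85) = 23.5782°
wrap1 = wrap2 = π + 2β = 227.1564°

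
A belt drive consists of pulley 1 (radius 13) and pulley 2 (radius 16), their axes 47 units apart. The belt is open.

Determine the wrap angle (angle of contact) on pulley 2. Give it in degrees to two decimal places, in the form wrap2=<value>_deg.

wrap2=187.32_deg

open belt: β = asin((r2−r1)/C) = asin(3/47) = 3.6597°
wrap1 = π − 2β = 172.6807°
wrap2 = π + 2β = 187.3193°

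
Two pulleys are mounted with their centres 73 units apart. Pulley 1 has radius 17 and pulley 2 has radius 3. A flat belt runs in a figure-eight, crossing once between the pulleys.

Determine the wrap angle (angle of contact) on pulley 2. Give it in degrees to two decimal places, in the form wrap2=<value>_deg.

wrap2=211.80_deg

crossed belt: β = asin((r1+r2)/C) = asin(20/73) = 15.9008°
wrap1 = wrap2 = π + 2β = 211.8016°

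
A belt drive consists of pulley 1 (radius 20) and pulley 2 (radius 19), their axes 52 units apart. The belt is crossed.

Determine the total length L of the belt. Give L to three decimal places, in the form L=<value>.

crossed belt: β = asin((r1+r2)/C) = asin(39/52) = 48.5904°
wrap1 = wrap2 = π + 2β = 277.1808°
tangent length = C·cosβ = 34.3948
L = (r1+r2)·wrap + 2·C·cosβ = 39·4.8377 + 2·34.3948 = 257.4605

L=257.460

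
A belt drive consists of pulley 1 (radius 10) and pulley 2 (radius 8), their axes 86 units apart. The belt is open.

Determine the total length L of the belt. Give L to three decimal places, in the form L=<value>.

open belt: β = asin((r2−r1)/C) = asin(-2/86) = -1.3326°
wrap1 = π − 2β = 182.6652°
wrap2 = π + 2β = 177.3348°
tangent length = C·cosβ = 85.9767
L = r1·wrap1 + r2·wrap2 + 2·C·cosβ = 10·3.1881 + 8·3.0951 + 2·85.9767 = 228.5952

L=228.595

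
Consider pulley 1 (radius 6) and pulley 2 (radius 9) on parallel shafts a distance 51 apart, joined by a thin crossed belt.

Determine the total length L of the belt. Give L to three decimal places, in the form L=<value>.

L=153.568

crossed belt: β = asin((r1+r2)/C) = asin(15/51) = 17.1046°
wrap1 = wrap2 = π + 2β = 214.2093°
tangent length = C·cosβ = 48.7442
L = (r1+r2)·wrap + 2·C·cosβ = 15·3.7387 + 2·48.7442 = 153.5683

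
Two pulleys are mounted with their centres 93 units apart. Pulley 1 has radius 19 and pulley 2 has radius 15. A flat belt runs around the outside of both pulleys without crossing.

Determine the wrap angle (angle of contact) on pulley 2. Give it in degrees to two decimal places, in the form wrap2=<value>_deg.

open belt: β = asin((r2−r1)/C) = asin(-4/93) = -2.4651°
wrap1 = π − 2β = 184.9302°
wrap2 = π + 2β = 175.0698°

wrap2=175.07_deg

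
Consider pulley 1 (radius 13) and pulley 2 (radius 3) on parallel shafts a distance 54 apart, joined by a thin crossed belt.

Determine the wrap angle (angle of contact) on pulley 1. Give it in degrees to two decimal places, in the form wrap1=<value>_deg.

crossed belt: β = asin((r1+r2)/C) = asin(16/54) = 17.2353°
wrap1 = wrap2 = π + 2β = 214.4706°

wrap1=214.47_deg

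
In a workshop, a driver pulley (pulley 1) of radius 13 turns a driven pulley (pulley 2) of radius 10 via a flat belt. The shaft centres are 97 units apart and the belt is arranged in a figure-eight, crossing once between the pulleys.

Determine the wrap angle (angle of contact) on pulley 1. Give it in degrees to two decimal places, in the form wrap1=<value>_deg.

wrap1=207.43_deg

crossed belt: β = asin((r1+r2)/C) = asin(23/97) = 13.7162°
wrap1 = wrap2 = π + 2β = 207.4325°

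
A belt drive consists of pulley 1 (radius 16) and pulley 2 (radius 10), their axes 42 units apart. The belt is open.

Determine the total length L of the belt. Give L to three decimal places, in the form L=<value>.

open belt: β = asin((r2−r1)/C) = asin(-6/42) = -8.2132°
wrap1 = π − 2β = 196.4264°
wrap2 = π + 2β = 163.5736°
tangent length = C·cosβ = 41.5692
L = r1·wrap1 + r2·wrap2 + 2·C·cosβ = 16·3.4283 + 10·2.8549 + 2·41.5692 = 166.5400

L=166.540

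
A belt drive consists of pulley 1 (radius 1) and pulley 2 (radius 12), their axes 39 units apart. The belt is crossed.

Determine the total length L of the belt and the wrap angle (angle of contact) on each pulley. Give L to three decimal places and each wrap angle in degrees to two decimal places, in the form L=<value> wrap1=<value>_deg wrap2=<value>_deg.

L=123.216 wrap1=218.94_deg wrap2=218.94_deg

crossed belt: β = asin((r1+r2)/C) = asin(13/39) = 19.4712°
wrap1 = wrap2 = π + 2β = 218.9424°
tangent length = C·cosβ = 36.7696
L = (r1+r2)·wrap + 2·C·cosβ = 13·3.8213 + 2·36.7696 = 123.2156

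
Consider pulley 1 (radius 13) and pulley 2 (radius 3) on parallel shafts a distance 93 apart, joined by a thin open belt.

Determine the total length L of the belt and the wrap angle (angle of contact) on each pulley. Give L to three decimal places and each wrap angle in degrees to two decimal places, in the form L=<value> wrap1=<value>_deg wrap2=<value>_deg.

L=237.342 wrap1=192.35_deg wrap2=167.65_deg

open belt: β = asin((r2−r1)/C) = asin(-10/93) = -6.1728°
wrap1 = π − 2β = 192.3455°
wrap2 = π + 2β = 167.6545°
tangent length = C·cosβ = 92.4608
L = r1·wrap1 + r2·wrap2 + 2·C·cosβ = 13·3.3571 + 3·2.9261 + 2·92.4608 = 237.3418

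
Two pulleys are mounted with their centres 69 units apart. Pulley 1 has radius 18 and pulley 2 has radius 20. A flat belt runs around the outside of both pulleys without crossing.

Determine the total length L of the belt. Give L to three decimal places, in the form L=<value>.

L=257.438

open belt: β = asin((r2−r1)/C) = asin(2/69) = 1.6610°
wrap1 = π − 2β = 176.6780°
wrap2 = π + 2β = 183.3220°
tangent length = C·cosβ = 68.9710
L = r1·wrap1 + r2·wrap2 + 2·C·cosβ = 18·3.0836 + 20·3.1996 + 2·68.9710 = 257.4385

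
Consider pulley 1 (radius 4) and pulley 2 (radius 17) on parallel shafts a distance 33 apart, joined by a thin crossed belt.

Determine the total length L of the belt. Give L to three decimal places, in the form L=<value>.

L=145.856

crossed belt: β = asin((r1+r2)/C) = asin(21/33) = 39.5212°
wrap1 = wrap2 = π + 2β = 259.0424°
tangent length = C·cosβ = 25.4558
L = (r1+r2)·wrap + 2·C·cosβ = 21·4.5211 + 2·25.4558 = 145.8557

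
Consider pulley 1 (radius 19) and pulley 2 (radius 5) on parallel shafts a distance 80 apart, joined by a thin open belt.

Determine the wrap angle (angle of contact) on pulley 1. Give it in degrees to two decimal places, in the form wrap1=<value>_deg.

wrap1=200.16_deg

open belt: β = asin((r2−r1)/C) = asin(-14/80) = -10.0787°
wrap1 = π − 2β = 200.1573°
wrap2 = π + 2β = 159.8427°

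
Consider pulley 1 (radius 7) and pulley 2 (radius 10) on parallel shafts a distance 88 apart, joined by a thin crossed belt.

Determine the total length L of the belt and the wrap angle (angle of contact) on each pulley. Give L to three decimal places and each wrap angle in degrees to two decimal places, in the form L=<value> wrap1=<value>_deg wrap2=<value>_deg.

L=232.701 wrap1=202.28_deg wrap2=202.28_deg

crossed belt: β = asin((r1+r2)/C) = asin(17/88) = 11.1385°
wrap1 = wrap2 = π + 2β = 202.2771°
tangent length = C·cosβ = 86.3423
L = (r1+r2)·wrap + 2·C·cosβ = 17·3.5304 + 2·86.3423 = 232.7015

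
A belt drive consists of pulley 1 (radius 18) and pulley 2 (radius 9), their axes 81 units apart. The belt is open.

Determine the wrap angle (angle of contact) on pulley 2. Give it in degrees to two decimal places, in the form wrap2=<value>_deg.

open belt: β = asin((r2−r1)/C) = asin(-9/81) = -6.3794°
wrap1 = π − 2β = 192.7587°
wrap2 = π + 2β = 167.2413°

wrap2=167.24_deg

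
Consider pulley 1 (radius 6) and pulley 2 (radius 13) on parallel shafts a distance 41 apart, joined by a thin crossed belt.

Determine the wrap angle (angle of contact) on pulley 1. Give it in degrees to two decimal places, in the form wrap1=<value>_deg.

crossed belt: β = asin((r1+r2)/C) = asin(19/41) = 27.6077°
wrap1 = wrap2 = π + 2β = 235.2153°

wrap1=235.22_deg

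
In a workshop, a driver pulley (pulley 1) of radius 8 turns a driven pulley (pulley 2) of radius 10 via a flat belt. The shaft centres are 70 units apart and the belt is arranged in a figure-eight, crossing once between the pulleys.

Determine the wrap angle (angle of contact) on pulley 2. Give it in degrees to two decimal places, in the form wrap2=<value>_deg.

wrap2=209.80_deg

crossed belt: β = asin((r1+r2)/C) = asin(18/70) = 14.9006°
wrap1 = wrap2 = π + 2β = 209.8012°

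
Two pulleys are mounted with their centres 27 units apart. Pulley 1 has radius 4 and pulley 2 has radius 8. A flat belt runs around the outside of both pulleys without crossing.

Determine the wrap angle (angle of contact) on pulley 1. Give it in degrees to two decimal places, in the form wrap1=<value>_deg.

open belt: β = asin((r2−r1)/C) = asin(4/27) = 8.5196°
wrap1 = π − 2β = 162.9608°
wrap2 = π + 2β = 197.0392°

wrap1=162.96_deg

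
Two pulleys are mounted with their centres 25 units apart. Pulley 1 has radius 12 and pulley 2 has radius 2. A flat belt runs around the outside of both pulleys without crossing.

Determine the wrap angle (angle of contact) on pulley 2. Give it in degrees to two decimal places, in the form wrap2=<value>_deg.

wrap2=132.84_deg

open belt: β = asin((r2−r1)/C) = asin(-10/25) = -23.5782°
wrap1 = π − 2β = 227.1564°
wrap2 = π + 2β = 132.8436°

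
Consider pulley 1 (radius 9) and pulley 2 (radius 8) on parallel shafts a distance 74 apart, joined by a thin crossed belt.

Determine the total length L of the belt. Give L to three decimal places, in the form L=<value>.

L=205.330

crossed belt: β = asin((r1+r2)/C) = asin(17/74) = 13.2812°
wrap1 = wrap2 = π + 2β = 206.5623°
tangent length = C·cosβ = 72.0208
L = (r1+r2)·wrap + 2·C·cosβ = 17·3.6052 + 2·72.0208 = 205.3299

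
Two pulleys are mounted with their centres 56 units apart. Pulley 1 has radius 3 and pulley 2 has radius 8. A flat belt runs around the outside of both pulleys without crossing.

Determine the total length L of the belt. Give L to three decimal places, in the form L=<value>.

L=147.004

open belt: β = asin((r2−r1)/C) = asin(5/56) = 5.1225°
wrap1 = π − 2β = 169.7550°
wrap2 = π + 2β = 190.2450°
tangent length = C·cosβ = 55.7763
L = r1·wrap1 + r2·wrap2 + 2·C·cosβ = 3·2.9628 + 8·3.3204 + 2·55.7763 = 147.0042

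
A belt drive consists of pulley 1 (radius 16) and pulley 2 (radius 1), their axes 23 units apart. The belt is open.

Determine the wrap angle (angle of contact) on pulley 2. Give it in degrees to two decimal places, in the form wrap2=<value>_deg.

open belt: β = asin((r2−r1)/C) = asin(-15/23) = -40.7057°
wrap1 = π − 2β = 261.4114°
wrap2 = π + 2β = 98.5886°

wrap2=98.59_deg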